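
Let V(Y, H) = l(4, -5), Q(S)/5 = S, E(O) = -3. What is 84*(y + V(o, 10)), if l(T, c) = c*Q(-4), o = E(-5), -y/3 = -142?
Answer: 44184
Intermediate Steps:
y = 426 (y = -3*(-142) = 426)
o = -3
Q(S) = 5*S
l(T, c) = -20*c (l(T, c) = c*(5*(-4)) = c*(-20) = -20*c)
V(Y, H) = 100 (V(Y, H) = -20*(-5) = 100)
84*(y + V(o, 10)) = 84*(426 + 100) = 84*526 = 44184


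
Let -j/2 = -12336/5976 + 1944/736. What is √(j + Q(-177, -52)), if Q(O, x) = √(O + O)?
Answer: √(-151410426 + 131194116*I*√354)/11454 ≈ 2.9746 + 3.1626*I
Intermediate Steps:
Q(O, x) = √2*√O (Q(O, x) = √(2*O) = √2*√O)
j = -13219/11454 (j = -2*(-12336/5976 + 1944/736) = -2*(-12336*1/5976 + 1944*(1/736)) = -2*(-514/249 + 243/92) = -2*13219/22908 = -13219/11454 ≈ -1.1541)
√(j + Q(-177, -52)) = √(-13219/11454 + √2*√(-177)) = √(-13219/11454 + √2*(I*√177)) = √(-13219/11454 + I*√354)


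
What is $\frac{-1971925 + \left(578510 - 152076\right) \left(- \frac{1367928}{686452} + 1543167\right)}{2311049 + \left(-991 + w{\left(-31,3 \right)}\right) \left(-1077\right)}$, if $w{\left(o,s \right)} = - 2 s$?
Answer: $\frac{112930973728301801}{580878771434} \approx 1.9441 \cdot 10^{5}$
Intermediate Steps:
$\frac{-1971925 + \left(578510 - 152076\right) \left(- \frac{1367928}{686452} + 1543167\right)}{2311049 + \left(-991 + w{\left(-31,3 \right)}\right) \left(-1077\right)} = \frac{-1971925 + \left(578510 - 152076\right) \left(- \frac{1367928}{686452} + 1543167\right)}{2311049 + \left(-991 - 6\right) \left(-1077\right)} = \frac{-1971925 + 426434 \left(\left(-1367928\right) \frac{1}{686452} + 1543167\right)}{2311049 + \left(-991 - 6\right) \left(-1077\right)} = \frac{-1971925 + 426434 \left(- \frac{341982}{171613} + 1543167\right)}{2311049 - -1073769} = \frac{-1971925 + 426434 \cdot \frac{264827176389}{171613}}{2311049 + 1073769} = \frac{-1971925 + \frac{112931312136266826}{171613}}{3384818} = \frac{112930973728301801}{171613} \cdot \frac{1}{3384818} = \frac{112930973728301801}{580878771434}$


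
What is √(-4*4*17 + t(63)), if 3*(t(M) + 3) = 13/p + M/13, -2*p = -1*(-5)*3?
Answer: 2*I*√2604355/195 ≈ 16.552*I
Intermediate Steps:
p = -15/2 (p = -(-1*(-5))*3/2 = -5*3/2 = -½*15 = -15/2 ≈ -7.5000)
t(M) = -161/45 + M/39 (t(M) = -3 + (13/(-15/2) + M/13)/3 = -3 + (13*(-2/15) + M*(1/13))/3 = -3 + (-26/15 + M/13)/3 = -3 + (-26/45 + M/39) = -161/45 + M/39)
√(-4*4*17 + t(63)) = √(-4*4*17 + (-161/45 + (1/39)*63)) = √(-16*17 + (-161/45 + 21/13)) = √(-272 - 1148/585) = √(-160268/585) = 2*I*√2604355/195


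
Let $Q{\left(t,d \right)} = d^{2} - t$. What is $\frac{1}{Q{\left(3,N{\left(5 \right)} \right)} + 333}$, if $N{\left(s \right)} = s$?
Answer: $\frac{1}{355} \approx 0.0028169$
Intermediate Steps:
$\frac{1}{Q{\left(3,N{\left(5 \right)} \right)} + 333} = \frac{1}{\left(5^{2} - 3\right) + 333} = \frac{1}{\left(25 - 3\right) + 333} = \frac{1}{22 + 333} = \frac{1}{355}$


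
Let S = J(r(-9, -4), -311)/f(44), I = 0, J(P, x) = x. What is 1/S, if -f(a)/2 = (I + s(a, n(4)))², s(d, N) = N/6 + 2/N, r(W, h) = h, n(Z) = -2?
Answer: 32/2799 ≈ 0.011433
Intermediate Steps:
s(d, N) = 2/N + N/6 (s(d, N) = N*(⅙) + 2/N = N/6 + 2/N = 2/N + N/6)
f(a) = -32/9 (f(a) = -2*(0 + (2/(-2) + (⅙)*(-2)))² = -2*(0 + (2*(-½) - ⅓))² = -2*(0 + (-1 - ⅓))² = -2*(0 - 4/3)² = -2*(-4/3)² = -2*16/9 = -32/9)
S = 2799/32 (S = -311/(-32/9) = -311*(-9/32) = 2799/32 ≈ 87.469)
1/S = 1/(2799/32) = 32/2799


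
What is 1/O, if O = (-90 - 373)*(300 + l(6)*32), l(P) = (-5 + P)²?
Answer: -1/153716 ≈ -6.5055e-6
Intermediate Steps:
O = -153716 (O = (-90 - 373)*(300 + (-5 + 6)²*32) = -463*(300 + 1²*32) = -463*(300 + 1*32) = -463*(300 + 32) = -463*332 = -153716)
1/O = 1/(-153716) = -1/153716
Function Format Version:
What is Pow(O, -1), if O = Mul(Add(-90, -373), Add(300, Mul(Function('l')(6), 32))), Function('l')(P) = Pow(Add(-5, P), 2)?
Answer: Rational(-1, 153716) ≈ -6.5055e-6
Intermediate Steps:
O = -153716 (O = Mul(Add(-90, -373), Add(300, Mul(Pow(Add(-5, 6), 2), 32))) = Mul(-463, Add(300, Mul(Pow(1, 2), 32))) = Mul(-463, Add(300, Mul(1, 32))) = Mul(-463, Add(300, 32)) = Mul(-463, 332) = -153716)
Pow(O, -1) = Pow(-153716, -1) = Rational(-1, 153716)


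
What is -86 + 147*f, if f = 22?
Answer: 3148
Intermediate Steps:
-86 + 147*f = -86 + 147*22 = -86 + 3234 = 3148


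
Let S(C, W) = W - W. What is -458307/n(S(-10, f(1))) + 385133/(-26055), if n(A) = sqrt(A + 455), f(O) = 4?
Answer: -385133/26055 - 458307*sqrt(455)/455 ≈ -21501.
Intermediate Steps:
S(C, W) = 0
n(A) = sqrt(455 + A)
-458307/n(S(-10, f(1))) + 385133/(-26055) = -458307/sqrt(455 + 0) + 385133/(-26055) = -458307*sqrt(455)/455 + 385133*(-1/26055) = -458307*sqrt(455)/455 - 385133/26055 = -385133/26055 - 458307*sqrt(455)/455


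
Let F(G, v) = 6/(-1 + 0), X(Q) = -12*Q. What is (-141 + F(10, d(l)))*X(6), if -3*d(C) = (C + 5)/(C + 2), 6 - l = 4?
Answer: 10584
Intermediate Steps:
l = 2 (l = 6 - 1*4 = 6 - 4 = 2)
d(C) = -(5 + C)/(3*(2 + C)) (d(C) = -(C + 5)/(3*(C + 2)) = -(5 + C)/(3*(2 + C)))
F(G, v) = -6 (F(G, v) = 6/(-1) = 6*(-1) = -6)
(-141 + F(10, d(l)))*X(6) = (-141 - 6)*(-12*6) = -147*(-72) = 10584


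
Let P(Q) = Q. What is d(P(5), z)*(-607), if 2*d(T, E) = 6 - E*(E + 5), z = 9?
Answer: 36420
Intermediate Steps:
d(T, E) = 3 - E*(5 + E)/2 (d(T, E) = (6 - E*(E + 5))/2 = (6 - E*(5 + E))/2 = 3 - E*(5 + E)/2)
d(P(5), z)*(-607) = (3 - 5/2*9 - ½*9²)*(-607) = (3 - 45/2 - ½*81)*(-607) = (3 - 45/2 - 81/2)*(-607) = -60*(-607) = 36420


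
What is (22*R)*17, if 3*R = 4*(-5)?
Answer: -7480/3 ≈ -2493.3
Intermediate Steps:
R = -20/3 (R = (4*(-5))/3 = (⅓)*(-20) = -20/3 ≈ -6.6667)
(22*R)*17 = (22*(-20/3))*17 = -440/3*17 = -7480/3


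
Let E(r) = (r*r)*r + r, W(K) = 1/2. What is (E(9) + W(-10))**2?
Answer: 2181529/4 ≈ 5.4538e+5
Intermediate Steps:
W(K) = 1/2
E(r) = r + r**3 (E(r) = r**2*r + r = r**3 + r = r + r**3)
(E(9) + W(-10))**2 = ((9 + 9**3) + 1/2)**2 = ((9 + 729) + 1/2)**2 = (738 + 1/2)**2 = (1477/2)**2 = 2181529/4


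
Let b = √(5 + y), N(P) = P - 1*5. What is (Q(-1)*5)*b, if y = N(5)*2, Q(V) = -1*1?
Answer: -5*√5 ≈ -11.180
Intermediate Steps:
Q(V) = -1
N(P) = -5 + P (N(P) = P - 5 = -5 + P)
y = 0 (y = (-5 + 5)*2 = 0*2 = 0)
b = √5 (b = √(5 + 0) = √5 ≈ 2.2361)
(Q(-1)*5)*b = (-1*5)*√5 = -5*√5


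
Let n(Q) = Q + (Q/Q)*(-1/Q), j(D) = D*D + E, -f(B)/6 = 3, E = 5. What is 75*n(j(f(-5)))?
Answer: 8118000/329 ≈ 24675.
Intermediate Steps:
f(B) = -18 (f(B) = -6*3 = -18)
j(D) = 5 + D**2 (j(D) = D*D + 5 = D**2 + 5 = 5 + D**2)
n(Q) = Q - 1/Q (n(Q) = Q + 1*(-1/Q) = Q - 1/Q)
75*n(j(f(-5))) = 75*((5 + (-18)**2) - 1/(5 + (-18)**2)) = 75*((5 + 324) - 1/(5 + 324)) = 75*(329 - 1/329) = 75*(108240/329) = 8118000/329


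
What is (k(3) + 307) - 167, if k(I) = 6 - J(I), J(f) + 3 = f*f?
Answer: 140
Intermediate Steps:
J(f) = -3 + f² (J(f) = -3 + f*f = -3 + f²)
k(I) = 9 - I² (k(I) = 6 - (-3 + I²) = 6 + (3 - I²) = 9 - I²)
(k(3) + 307) - 167 = ((9 - 1*3²) + 307) - 167 = ((9 - 1*9) + 307) - 167 = ((9 - 9) + 307) - 167 = (0 + 307) - 167 = 307 - 167 = 140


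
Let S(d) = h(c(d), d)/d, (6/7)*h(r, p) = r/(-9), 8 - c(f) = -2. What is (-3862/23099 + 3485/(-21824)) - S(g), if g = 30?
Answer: -11583134527/40833118656 ≈ -0.28367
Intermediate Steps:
c(f) = 10 (c(f) = 8 - 1*(-2) = 8 + 2 = 10)
h(r, p) = -7*r/54 (h(r, p) = 7*(r/(-9))/6 = 7*(r*(-1/9))/6 = 7*(-r/9)/6 = -7*r/54)
S(d) = -35/(27*d) (S(d) = (-7/54*10)/d = -35/(27*d))
(-3862/23099 + 3485/(-21824)) - S(g) = (-3862/23099 + 3485/(-21824)) - (-35)/(27*30) = (-3862*1/23099 + 3485*(-1/21824)) - (-35)/(27*30) = (-3862/23099 - 3485/21824) - 1*(-7/162) = -164784303/504112576 + 7/162 = -11583134527/40833118656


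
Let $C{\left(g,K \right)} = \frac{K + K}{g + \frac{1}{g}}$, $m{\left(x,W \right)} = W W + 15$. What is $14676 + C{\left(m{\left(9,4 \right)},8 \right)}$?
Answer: $\frac{7059404}{481} \approx 14677.0$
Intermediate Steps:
$m{\left(x,W \right)} = 15 + W^{2}$ ($m{\left(x,W \right)} = W^{2} + 15 = 15 + W^{2}$)
$C{\left(g,K \right)} = \frac{2 K}{g + \frac{1}{g}}$
$14676 + C{\left(m{\left(9,4 \right)},8 \right)} = 14676 + 2 \cdot 8 \left(15 + 4^{2}\right) \frac{1}{1 + \left(15 + 4^{2}\right)^{2}} = 14676 + 2 \cdot 8 \left(15 + 16\right) \frac{1}{1 + \left(15 + 16\right)^{2}} = 14676 + 2 \cdot 8 \cdot 31 \frac{1}{1 + 31^{2}} = 14676 + 2 \cdot 8 \cdot 31 \frac{1}{1 + 961} = 14676 + 2 \cdot 8 \cdot 31 \cdot \frac{1}{962} = 14676 + \frac{248}{481} = \frac{7059404}{481}$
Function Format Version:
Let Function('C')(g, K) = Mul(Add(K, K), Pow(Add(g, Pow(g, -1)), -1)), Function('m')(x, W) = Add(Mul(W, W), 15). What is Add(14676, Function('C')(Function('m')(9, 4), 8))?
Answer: Rational(7059404, 481) ≈ 14677.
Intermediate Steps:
Function('m')(x, W) = Add(15, Pow(W, 2)) (Function('m')(x, W) = Add(Pow(W, 2), 15) = Add(15, Pow(W, 2)))
Function('C')(g, K) = Mul(2, K, Pow(Add(g, Pow(g, -1)), -1)) (Function('C')(g, K) = Mul(Mul(2, K), Pow(Add(g, Pow(g, -1)), -1)) = Mul(2, K, Pow(Add(g, Pow(g, -1)), -1)))
Add(14676, Function('C')(Function('m')(9, 4), 8)) = Add(14676, Mul(2, 8, Add(15, Pow(4, 2)), Pow(Add(1, Pow(Add(15, Pow(4, 2)), 2)), -1))) = Add(14676, Mul(2, 8, Add(15, 16), Pow(Add(1, Pow(Add(15, 16), 2)), -1))) = Add(14676, Mul(2, 8, 31, Pow(Add(1, Pow(31, 2)), -1))) = Add(14676, Mul(2, 8, 31, Pow(Add(1, 961), -1))) = Add(14676, Mul(2, 8, 31, Pow(962, -1))) = Add(14676, Mul(2, 8, 31, Rational(1, 962))) = Add(14676, Rational(248, 481)) = Rational(7059404, 481)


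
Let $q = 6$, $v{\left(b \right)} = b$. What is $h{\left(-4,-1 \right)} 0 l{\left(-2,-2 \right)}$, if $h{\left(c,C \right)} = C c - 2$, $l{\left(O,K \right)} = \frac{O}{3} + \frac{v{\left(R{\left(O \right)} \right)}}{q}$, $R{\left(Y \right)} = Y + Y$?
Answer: $0$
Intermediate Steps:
$R{\left(Y \right)} = 2 Y$
$l{\left(O,K \right)} = \frac{2 O}{3}$ ($l{\left(O,K \right)} = \frac{O}{3} + \frac{2 O}{6} = O \frac{1}{3} + 2 O \frac{1}{6} = \frac{O}{3} + \frac{O}{3} = \frac{2 O}{3}$)
$h{\left(c,C \right)} = -2 + C c$
$h{\left(-4,-1 \right)} 0 l{\left(-2,-2 \right)} = \left(-2 - -4\right) 0 \cdot \frac{2}{3} \left(-2\right) = \left(-2 + 4\right) 0 \left(- \frac{4}{3}\right) = 2 \cdot 0 \left(- \frac{4}{3}\right) = 0 \left(- \frac{4}{3}\right) = 0$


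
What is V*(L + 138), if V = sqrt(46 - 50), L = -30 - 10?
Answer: 196*I ≈ 196.0*I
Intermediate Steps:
L = -40
V = 2*I (V = sqrt(-4) = 2*I ≈ 2.0*I)
V*(L + 138) = (2*I)*(-40 + 138) = (2*I)*98 = 196*I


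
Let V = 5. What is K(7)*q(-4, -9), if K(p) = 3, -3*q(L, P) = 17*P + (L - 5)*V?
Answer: 198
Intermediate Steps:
q(L, P) = 25/3 - 17*P/3 - 5*L/3 (q(L, P) = -(17*P + (L - 5)*5)/3 = -(17*P + (-5 + L)*5)/3 = -(17*P + (-25 + 5*L))/3 = -(-25 + 5*L + 17*P)/3 = 25/3 - 17*P/3 - 5*L/3)
K(7)*q(-4, -9) = 3*(25/3 - 17/3*(-9) - 5/3*(-4)) = 3*(25/3 + 51 + 20/3) = 3*66 = 198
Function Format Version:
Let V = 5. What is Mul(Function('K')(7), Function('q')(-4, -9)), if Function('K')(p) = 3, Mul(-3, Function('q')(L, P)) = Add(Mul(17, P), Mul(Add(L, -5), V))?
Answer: 198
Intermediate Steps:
Function('q')(L, P) = Add(Rational(25, 3), Mul(Rational(-17, 3), P), Mul(Rational(-5, 3), L)) (Function('q')(L, P) = Mul(Rational(-1, 3), Add(Mul(17, P), Mul(Add(L, -5), 5))) = Mul(Rational(-1, 3), Add(Mul(17, P), Mul(Add(-5, L), 5))) = Mul(Rational(-1, 3), Add(Mul(17, P), Add(-25, Mul(5, L)))) = Mul(Rational(-1, 3), Add(-25, Mul(5, L), Mul(17, P))) = Add(Rational(25, 3), Mul(Rational(-17, 3), P), Mul(Rational(-5, 3), L)))
Mul(Function('K')(7), Function('q')(-4, -9)) = Mul(3, Add(Rational(25, 3), Mul(Rational(-17, 3), -9), Mul(Rational(-5, 3), -4))) = Mul(3, Add(Rational(25, 3), 51, Rational(20, 3))) = Mul(3, 66) = 198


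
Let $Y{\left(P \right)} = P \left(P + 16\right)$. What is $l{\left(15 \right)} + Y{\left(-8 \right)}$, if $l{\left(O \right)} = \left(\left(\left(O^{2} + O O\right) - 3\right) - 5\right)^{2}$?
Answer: $195300$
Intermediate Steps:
$Y{\left(P \right)} = P \left(16 + P\right)$
$l{\left(O \right)} = \left(-8 + 2 O^{2}\right)^{2}$ ($l{\left(O \right)} = \left(\left(\left(O^{2} + O^{2}\right) - 3\right) - 5\right)^{2} = \left(\left(2 O^{2} - 3\right) - 5\right)^{2} = \left(\left(-3 + 2 O^{2}\right) - 5\right)^{2} = \left(-8 + 2 O^{2}\right)^{2}$)
$l{\left(15 \right)} + Y{\left(-8 \right)} = 4 \left(-4 + 15^{2}\right)^{2} - 8 \left(16 - 8\right) = 4 \left(-4 + 225\right)^{2} - 64 = 4 \cdot 221^{2} - 64 = 4 \cdot 48841 - 64 = 195364 - 64 = 195300$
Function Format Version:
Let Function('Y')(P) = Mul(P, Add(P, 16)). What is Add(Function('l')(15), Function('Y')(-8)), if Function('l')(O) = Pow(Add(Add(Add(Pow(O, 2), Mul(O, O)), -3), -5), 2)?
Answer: 195300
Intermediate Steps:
Function('Y')(P) = Mul(P, Add(16, P))
Function('l')(O) = Pow(Add(-8, Mul(2, Pow(O, 2))), 2) (Function('l')(O) = Pow(Add(Add(Add(Pow(O, 2), Pow(O, 2)), -3), -5), 2) = Pow(Add(Add(Mul(2, Pow(O, 2)), -3), -5), 2) = Pow(Add(Add(-3, Mul(2, Pow(O, 2))), -5), 2) = Pow(Add(-8, Mul(2, Pow(O, 2))), 2))
Add(Function('l')(15), Function('Y')(-8)) = Add(Mul(4, Pow(Add(-4, Pow(15, 2)), 2)), Mul(-8, Add(16, -8))) = Add(Mul(4, Pow(Add(-4, 225), 2)), Mul(-8, 8)) = Add(Mul(4, Pow(221, 2)), -64) = Add(Mul(4, 48841), -64) = Add(195364, -64) = 195300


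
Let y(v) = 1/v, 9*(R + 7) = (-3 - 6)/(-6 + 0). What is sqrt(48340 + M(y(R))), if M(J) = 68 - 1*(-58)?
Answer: sqrt(48466) ≈ 220.15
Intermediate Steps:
R = -41/6 (R = -7 + ((-3 - 6)/(-6 + 0))/9 = -7 + (-9/(-6))/9 = -7 + (-9*(-1/6))/9 = -7 + (1/9)*(3/2) = -7 + 1/6 = -41/6 ≈ -6.8333)
M(J) = 126 (M(J) = 68 + 58 = 126)
sqrt(48340 + M(y(R))) = sqrt(48340 + 126) = sqrt(48466)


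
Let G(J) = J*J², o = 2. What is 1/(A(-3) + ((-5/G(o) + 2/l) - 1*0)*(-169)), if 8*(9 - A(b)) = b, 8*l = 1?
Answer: -1/2589 ≈ -0.00038625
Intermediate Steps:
G(J) = J³
l = ⅛ (l = (⅛)*1 = ⅛ ≈ 0.12500)
A(b) = 9 - b/8
1/(A(-3) + ((-5/G(o) + 2/l) - 1*0)*(-169)) = 1/((9 - ⅛*(-3)) + ((-5/(2³) + 2/(⅛)) - 1*0)*(-169)) = 1/((9 + 3/8) + ((-5/8 + 2*8) + 0)*(-169)) = 1/(75/8 + ((-5*⅛ + 16) + 0)*(-169)) = 1/(75/8 + ((-5/8 + 16) + 0)*(-169)) = 1/(75/8 + (123/8 + 0)*(-169)) = 1/(75/8 + (123/8)*(-169)) = 1/(75/8 - 20787/8) = 1/(-2589) = -1/2589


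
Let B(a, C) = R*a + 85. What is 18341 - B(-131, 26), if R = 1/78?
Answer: 1424099/78 ≈ 18258.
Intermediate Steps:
R = 1/78 ≈ 0.012821
B(a, C) = 85 + a/78 (B(a, C) = a/78 + 85 = 85 + a/78)
18341 - B(-131, 26) = 18341 - (85 + (1/78)*(-131)) = 18341 - (85 - 131/78) = 18341 - 1*6499/78 = 18341 - 6499/78 = 1424099/78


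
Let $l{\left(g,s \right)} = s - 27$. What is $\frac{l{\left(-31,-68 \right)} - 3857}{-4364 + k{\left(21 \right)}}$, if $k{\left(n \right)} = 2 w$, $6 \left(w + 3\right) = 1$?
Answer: $\frac{11856}{13109} \approx 0.90442$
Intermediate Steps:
$w = - \frac{17}{6}$ ($w = -3 + \frac{1}{6} \cdot 1 = -3 + \frac{1}{6} = - \frac{17}{6} \approx -2.8333$)
$l{\left(g,s \right)} = -27 + s$ ($l{\left(g,s \right)} = s - 27 = -27 + s$)
$k{\left(n \right)} = - \frac{17}{3}$ ($k{\left(n \right)} = 2 \left(- \frac{17}{6}\right) = - \frac{17}{3}$)
$\frac{l{\left(-31,-68 \right)} - 3857}{-4364 + k{\left(21 \right)}} = \frac{\left(-27 - 68\right) - 3857}{-4364 - \frac{17}{3}} = \frac{-95 - 3857}{- \frac{13109}{3}} = \left(-3952\right) \left(- \frac{3}{13109}\right) = \frac{11856}{13109}$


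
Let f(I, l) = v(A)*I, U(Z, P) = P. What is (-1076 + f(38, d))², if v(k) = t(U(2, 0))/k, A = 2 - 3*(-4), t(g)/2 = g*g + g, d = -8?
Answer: 1157776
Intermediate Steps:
t(g) = 2*g + 2*g² (t(g) = 2*(g*g + g) = 2*(g² + g) = 2*(g + g²) = 2*g + 2*g²)
A = 14 (A = 2 + 12 = 14)
v(k) = 0 (v(k) = (2*0*(1 + 0))/k = (2*0*1)/k = 0/k = 0)
f(I, l) = 0 (f(I, l) = 0*I = 0)
(-1076 + f(38, d))² = (-1076 + 0)² = (-1076)² = 1157776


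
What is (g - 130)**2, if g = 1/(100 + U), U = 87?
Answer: 590927481/34969 ≈ 16899.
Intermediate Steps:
g = 1/187 (g = 1/(100 + 87) = 1/187 ≈ 0.0053476)
(g - 130)**2 = (1/187 - 130)**2 = (-24309/187)**2 = 590927481/34969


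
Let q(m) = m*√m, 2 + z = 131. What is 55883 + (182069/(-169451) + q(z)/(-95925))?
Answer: 9469248164/169451 - 43*√129/31975 ≈ 55882.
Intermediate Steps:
z = 129 (z = -2 + 131 = 129)
q(m) = m^(3/2)
55883 + (182069/(-169451) + q(z)/(-95925)) = 55883 + (182069/(-169451) + 129^(3/2)/(-95925)) = 55883 + (182069*(-1/169451) + (129*√129)*(-1/95925)) = 55883 + (-182069/169451 - 43*√129/31975) = 9469248164/169451 - 43*√129/31975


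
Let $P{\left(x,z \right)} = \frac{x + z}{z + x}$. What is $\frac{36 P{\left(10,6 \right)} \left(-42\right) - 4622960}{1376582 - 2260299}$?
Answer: $\frac{4624472}{883717} \approx 5.233$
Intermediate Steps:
$P{\left(x,z \right)} = 1$ ($P{\left(x,z \right)} = \frac{x + z}{x + z} = 1$)
$\frac{36 P{\left(10,6 \right)} \left(-42\right) - 4622960}{1376582 - 2260299} = \frac{36 \cdot 1 \left(-42\right) - 4622960}{1376582 - 2260299} = \frac{36 \left(-42\right) - 4622960}{-883717} = \left(-1512 - 4622960\right) \left(- \frac{1}{883717}\right) = \left(-4624472\right) \left(- \frac{1}{883717}\right) = \frac{4624472}{883717}$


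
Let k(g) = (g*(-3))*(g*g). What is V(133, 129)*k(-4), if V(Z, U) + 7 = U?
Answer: 23424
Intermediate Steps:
V(Z, U) = -7 + U
k(g) = -3*g³ (k(g) = (-3*g)*g² = -3*g³)
V(133, 129)*k(-4) = (-7 + 129)*(-3*(-4)³) = 122*(-3*(-64)) = 122*192 = 23424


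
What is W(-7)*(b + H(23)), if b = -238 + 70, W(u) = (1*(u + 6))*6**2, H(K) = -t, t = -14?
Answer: 5544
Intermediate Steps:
H(K) = 14 (H(K) = -1*(-14) = 14)
W(u) = 216 + 36*u (W(u) = (1*(6 + u))*36 = (6 + u)*36 = 216 + 36*u)
b = -168
W(-7)*(b + H(23)) = (216 + 36*(-7))*(-168 + 14) = (216 - 252)*(-154) = -36*(-154) = 5544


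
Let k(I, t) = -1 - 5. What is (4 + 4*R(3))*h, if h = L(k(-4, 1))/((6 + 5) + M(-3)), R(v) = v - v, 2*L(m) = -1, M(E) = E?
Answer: -¼ ≈ -0.25000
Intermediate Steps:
k(I, t) = -6
L(m) = -½ (L(m) = (½)*(-1) = -½)
R(v) = 0
h = -1/16 (h = -1/(2*((6 + 5) - 3)) = -1/(2*(11 - 3)) = -½/8 = -½*⅛ = -1/16 ≈ -0.062500)
(4 + 4*R(3))*h = (4 + 4*0)*(-1/16) = (4 + 0)*(-1/16) = 4*(-1/16) = -¼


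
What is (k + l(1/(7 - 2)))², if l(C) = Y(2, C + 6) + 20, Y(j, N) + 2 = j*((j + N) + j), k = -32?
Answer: 1024/25 ≈ 40.960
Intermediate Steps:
Y(j, N) = -2 + j*(N + 2*j) (Y(j, N) = -2 + j*((j + N) + j) = -2 + j*((N + j) + j) = -2 + j*(N + 2*j))
l(C) = 38 + 2*C (l(C) = (-2 + 2*2² + (C + 6)*2) + 20 = (-2 + 2*4 + (6 + C)*2) + 20 = (-2 + 8 + (12 + 2*C)) + 20 = (18 + 2*C) + 20 = 38 + 2*C)
(k + l(1/(7 - 2)))² = (-32 + (38 + 2/(7 - 2)))² = (-32 + (38 + 2/5))² = (-32 + (38 + 2*(⅕)))² = (-32 + (38 + ⅖))² = (-32 + 192/5)² = (32/5)² = 1024/25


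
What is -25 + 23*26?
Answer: 573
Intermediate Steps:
-25 + 23*26 = -25 + 598 = 573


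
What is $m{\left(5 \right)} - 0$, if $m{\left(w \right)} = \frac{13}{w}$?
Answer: $\frac{13}{5} \approx 2.6$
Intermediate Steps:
$m{\left(5 \right)} - 0 = \frac{13}{5} - 0 = 13 \cdot \frac{1}{5} + 0 = \frac{13}{5} + 0 = \frac{13}{5}$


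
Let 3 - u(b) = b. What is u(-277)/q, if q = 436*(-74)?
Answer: -35/4033 ≈ -0.0086784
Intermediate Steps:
u(b) = 3 - b
q = -32264
u(-277)/q = (3 - 1*(-277))/(-32264) = (3 + 277)*(-1/32264) = 280*(-1/32264) = -35/4033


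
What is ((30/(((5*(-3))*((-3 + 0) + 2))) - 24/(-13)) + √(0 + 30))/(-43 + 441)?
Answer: 25/2587 + √30/398 ≈ 0.023426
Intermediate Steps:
((30/(((5*(-3))*((-3 + 0) + 2))) - 24/(-13)) + √(0 + 30))/(-43 + 441) = ((30/((-15*(-3 + 2))) - 24*(-1/13)) + √30)/398 = ((30/((-15*(-1))) + 24/13) + √30)*(1/398) = ((30/15 + 24/13) + √30)*(1/398) = ((30*(1/15) + 24/13) + √30)*(1/398) = ((2 + 24/13) + √30)*(1/398) = (50/13 + √30)*(1/398) = 25/2587 + √30/398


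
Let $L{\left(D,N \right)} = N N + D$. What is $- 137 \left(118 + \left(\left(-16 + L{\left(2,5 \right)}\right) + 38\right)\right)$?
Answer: $-22879$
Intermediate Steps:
$L{\left(D,N \right)} = D + N^{2}$ ($L{\left(D,N \right)} = N^{2} + D = D + N^{2}$)
$- 137 \left(118 + \left(\left(-16 + L{\left(2,5 \right)}\right) + 38\right)\right) = - 137 \left(118 + \left(\left(-16 + \left(2 + 5^{2}\right)\right) + 38\right)\right) = - 137 \left(118 + \left(\left(-16 + \left(2 + 25\right)\right) + 38\right)\right) = - 137 \left(118 + \left(\left(-16 + 27\right) + 38\right)\right) = - 137 \left(118 + \left(11 + 38\right)\right) = - 137 \left(118 + 49\right) = \left(-137\right) 167 = -22879$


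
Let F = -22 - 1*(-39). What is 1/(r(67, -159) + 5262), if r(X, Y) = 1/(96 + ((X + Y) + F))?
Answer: 21/110503 ≈ 0.00019004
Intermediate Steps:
F = 17 (F = -22 + 39 = 17)
r(X, Y) = 1/(113 + X + Y) (r(X, Y) = 1/(96 + ((X + Y) + 17)) = 1/(96 + (17 + X + Y)) = 1/(113 + X + Y))
1/(r(67, -159) + 5262) = 1/(1/(113 + 67 - 159) + 5262) = 1/(1/21 + 5262) = 1/(110503/21) = 21/110503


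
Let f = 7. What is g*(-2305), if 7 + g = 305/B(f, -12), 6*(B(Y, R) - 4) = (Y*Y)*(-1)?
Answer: 184861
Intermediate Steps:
B(Y, R) = 4 - Y²/6 (B(Y, R) = 4 + ((Y*Y)*(-1))/6 = 4 + (Y²*(-1))/6 = 4 + (-Y²)/6 = 4 - Y²/6)
g = -401/5 (g = -7 + 305/(4 - ⅙*7²) = -7 + 305/(4 - ⅙*49) = -7 + 305/(4 - 49/6) = -7 + 305/(-25/6) = -7 + 305*(-6/25) = -7 - 366/5 = -401/5 ≈ -80.200)
g*(-2305) = -401/5*(-2305) = 184861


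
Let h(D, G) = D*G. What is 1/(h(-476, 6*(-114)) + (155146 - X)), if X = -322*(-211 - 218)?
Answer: 1/342592 ≈ 2.9189e-6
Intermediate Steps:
X = 138138 (X = -322*(-429) = 138138)
1/(h(-476, 6*(-114)) + (155146 - X)) = 1/(-2856*(-114) + (155146 - 1*138138)) = 1/(-476*(-684) + (155146 - 138138)) = 1/(325584 + 17008) = 1/342592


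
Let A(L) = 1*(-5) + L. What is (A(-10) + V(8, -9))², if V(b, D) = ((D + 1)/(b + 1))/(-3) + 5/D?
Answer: 169744/729 ≈ 232.84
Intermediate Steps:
V(b, D) = 5/D - (1 + D)/(3*(1 + b)) (V(b, D) = ((1 + D)/(1 + b))*(-⅓) + 5/D = -(1 + D)/(3*(1 + b)) + 5/D = 5/D - (1 + D)/(3*(1 + b)))
A(L) = -5 + L
(A(-10) + V(8, -9))² = ((-5 - 10) + (⅓)*(15 - 1*(-9) - 1*(-9)² + 15*8)/(-9*(1 + 8)))² = (-15 + (⅓)*(-⅑)*(15 + 9 - 1*81 + 120)/9)² = (-15 + (⅓)*(-⅑)*(⅑)*(15 + 9 - 81 + 120))² = (-15 + (⅓)*(-⅑)*(⅑)*63)² = (-15 - 7/27)² = (-412/27)² = 169744/729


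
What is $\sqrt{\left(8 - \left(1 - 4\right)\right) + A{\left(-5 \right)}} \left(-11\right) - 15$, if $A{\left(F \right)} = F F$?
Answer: $-81$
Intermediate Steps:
$A{\left(F \right)} = F^{2}$
$\sqrt{\left(8 - \left(1 - 4\right)\right) + A{\left(-5 \right)}} \left(-11\right) - 15 = \sqrt{\left(8 - \left(1 - 4\right)\right) + \left(-5\right)^{2}} \left(-11\right) - 15 = \sqrt{\left(8 - -3\right) + 25} \left(-11\right) - 15 = \sqrt{\left(8 + 3\right) + 25} \left(-11\right) - 15 = \sqrt{11 + 25} \left(-11\right) - 15 = \sqrt{36} \left(-11\right) - 15 = 6 \left(-11\right) - 15 = -66 - 15 = -81$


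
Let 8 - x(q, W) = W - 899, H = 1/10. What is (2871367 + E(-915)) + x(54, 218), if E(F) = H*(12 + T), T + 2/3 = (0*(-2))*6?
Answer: 43080857/15 ≈ 2.8721e+6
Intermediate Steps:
H = ⅒ ≈ 0.10000
x(q, W) = 907 - W (x(q, W) = 8 - (W - 899) = 8 - (-899 + W) = 8 + (899 - W) = 907 - W)
T = -⅔ (T = -⅔ + (0*(-2))*6 = -⅔ + 0*6 = -⅔ + 0 = -⅔ ≈ -0.66667)
E(F) = 17/15 (E(F) = (12 - ⅔)/10 = (⅒)*(34/3) = 17/15)
(2871367 + E(-915)) + x(54, 218) = (2871367 + 17/15) + (907 - 1*218) = 43070522/15 + (907 - 218) = 43070522/15 + 689 = 43080857/15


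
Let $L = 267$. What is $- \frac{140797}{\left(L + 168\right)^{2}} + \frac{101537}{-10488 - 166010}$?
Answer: $- \frac{44063727731}{33397834050} \approx -1.3194$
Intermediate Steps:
$- \frac{140797}{\left(L + 168\right)^{2}} + \frac{101537}{-10488 - 166010} = - \frac{140797}{\left(267 + 168\right)^{2}} + \frac{101537}{-10488 - 166010} = - \frac{140797}{435^{2}} + \frac{101537}{-10488 - 166010} = - \frac{140797}{189225} + \frac{101537}{-176498} = \left(-140797\right) \frac{1}{189225} + 101537 \left(- \frac{1}{176498}\right) = - \frac{140797}{189225} - \frac{101537}{176498} = - \frac{44063727731}{33397834050}$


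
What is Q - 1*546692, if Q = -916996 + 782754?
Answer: -680934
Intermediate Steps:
Q = -134242
Q - 1*546692 = -134242 - 1*546692 = -134242 - 546692 = -680934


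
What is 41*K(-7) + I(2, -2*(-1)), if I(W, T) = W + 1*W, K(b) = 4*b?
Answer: -1144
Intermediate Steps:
I(W, T) = 2*W (I(W, T) = W + W = 2*W)
41*K(-7) + I(2, -2*(-1)) = 41*(4*(-7)) + 2*2 = 41*(-28) + 4 = -1148 + 4 = -1144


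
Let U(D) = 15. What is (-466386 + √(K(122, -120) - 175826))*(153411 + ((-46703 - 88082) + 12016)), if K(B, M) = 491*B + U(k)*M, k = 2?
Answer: -14290999812 + 61284*I*√29431 ≈ -1.4291e+10 + 1.0514e+7*I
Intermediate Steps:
K(B, M) = 15*M + 491*B (K(B, M) = 491*B + 15*M = 15*M + 491*B)
(-466386 + √(K(122, -120) - 175826))*(153411 + ((-46703 - 88082) + 12016)) = (-466386 + √((15*(-120) + 491*122) - 175826))*(153411 + ((-46703 - 88082) + 12016)) = (-466386 + √((-1800 + 59902) - 175826))*(153411 + (-134785 + 12016)) = (-466386 + √(58102 - 175826))*(153411 - 122769) = (-466386 + √(-117724))*30642 = (-466386 + 2*I*√29431)*30642 = -14290999812 + 61284*I*√29431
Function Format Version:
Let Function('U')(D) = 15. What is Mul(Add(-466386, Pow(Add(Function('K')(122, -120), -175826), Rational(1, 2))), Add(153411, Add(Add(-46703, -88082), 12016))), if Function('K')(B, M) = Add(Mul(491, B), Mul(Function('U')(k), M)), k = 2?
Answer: Add(-14290999812, Mul(61284, I, Pow(29431, Rational(1, 2)))) ≈ Add(-1.4291e+10, Mul(1.0514e+7, I))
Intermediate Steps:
Function('K')(B, M) = Add(Mul(15, M), Mul(491, B)) (Function('K')(B, M) = Add(Mul(491, B), Mul(15, M)) = Add(Mul(15, M), Mul(491, B)))
Mul(Add(-466386, Pow(Add(Function('K')(122, -120), -175826), Rational(1, 2))), Add(153411, Add(Add(-46703, -88082), 12016))) = Mul(Add(-466386, Pow(Add(Add(Mul(15, -120), Mul(491, 122)), -175826), Rational(1, 2))), Add(153411, Add(Add(-46703, -88082), 12016))) = Mul(Add(-466386, Pow(Add(Add(-1800, 59902), -175826), Rational(1, 2))), Add(153411, Add(-134785, 12016))) = Mul(Add(-466386, Pow(Add(58102, -175826), Rational(1, 2))), Add(153411, -122769)) = Mul(Add(-466386, Pow(-117724, Rational(1, 2))), 30642) = Mul(Add(-466386, Mul(2, I, Pow(29431, Rational(1, 2)))), 30642) = Add(-14290999812, Mul(61284, I, Pow(29431, Rational(1, 2))))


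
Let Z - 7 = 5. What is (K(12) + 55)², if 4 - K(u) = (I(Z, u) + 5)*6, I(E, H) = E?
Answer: 1849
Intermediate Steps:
Z = 12 (Z = 7 + 5 = 12)
K(u) = -98 (K(u) = 4 - (12 + 5)*6 = 4 - 17*6 = 4 - 1*102 = 4 - 102 = -98)
(K(12) + 55)² = (-98 + 55)² = (-43)² = 1849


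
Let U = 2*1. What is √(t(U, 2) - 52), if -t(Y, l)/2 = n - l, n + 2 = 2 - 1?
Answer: I*√46 ≈ 6.7823*I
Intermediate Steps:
U = 2
n = -1 (n = -2 + (2 - 1) = -2 + 1 = -1)
t(Y, l) = 2 + 2*l (t(Y, l) = -2*(-1 - l) = 2 + 2*l)
√(t(U, 2) - 52) = √((2 + 2*2) - 52) = √((2 + 4) - 52) = √(6 - 52) = √(-46) = I*√46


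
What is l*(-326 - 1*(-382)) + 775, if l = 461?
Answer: 26591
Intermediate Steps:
l*(-326 - 1*(-382)) + 775 = 461*(-326 - 1*(-382)) + 775 = 461*(-326 + 382) + 775 = 461*56 + 775 = 25816 + 775 = 26591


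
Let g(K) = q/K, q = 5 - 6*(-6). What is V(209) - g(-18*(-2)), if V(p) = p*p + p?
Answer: 1579999/36 ≈ 43889.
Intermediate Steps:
q = 41 (q = 5 + 36 = 41)
V(p) = p + p**2 (V(p) = p**2 + p = p + p**2)
g(K) = 41/K
V(209) - g(-18*(-2)) = 209*(1 + 209) - 41/((-18*(-2))) = 209*210 - 41/((-9*(-4))) = 43890 - 41/36 = 1579999/36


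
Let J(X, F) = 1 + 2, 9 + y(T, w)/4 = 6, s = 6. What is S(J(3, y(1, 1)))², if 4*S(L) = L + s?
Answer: 81/16 ≈ 5.0625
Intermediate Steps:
y(T, w) = -12 (y(T, w) = -36 + 4*6 = -36 + 24 = -12)
J(X, F) = 3
S(L) = 3/2 + L/4 (S(L) = (L + 6)/4 = (6 + L)/4 = 3/2 + L/4)
S(J(3, y(1, 1)))² = (3/2 + (¼)*3)² = (3/2 + ¾)² = (9/4)² = 81/16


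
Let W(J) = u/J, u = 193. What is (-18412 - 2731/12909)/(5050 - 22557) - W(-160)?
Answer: 81646905799/36159658080 ≈ 2.2580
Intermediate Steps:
W(J) = 193/J
(-18412 - 2731/12909)/(5050 - 22557) - W(-160) = (-18412 - 2731/12909)/(5050 - 22557) - 193/(-160) = (-18412 - 2731*1/12909)/(-17507) - 193*(-1)/160 = (-18412 - 2731/12909)*(-1/17507) - 1*(-193/160) = -237683239/12909*(-1/17507) + 193/160 = 237683239/225997863 + 193/160 = 81646905799/36159658080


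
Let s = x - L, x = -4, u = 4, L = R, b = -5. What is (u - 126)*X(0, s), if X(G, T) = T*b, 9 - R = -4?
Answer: -10370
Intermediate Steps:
R = 13 (R = 9 - 1*(-4) = 9 + 4 = 13)
L = 13
s = -17 (s = -4 - 1*13 = -4 - 13 = -17)
X(G, T) = -5*T (X(G, T) = T*(-5) = -5*T)
(u - 126)*X(0, s) = (4 - 126)*(-5*(-17)) = -122*85 = -10370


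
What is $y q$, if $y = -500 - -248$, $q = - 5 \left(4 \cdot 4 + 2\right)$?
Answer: $22680$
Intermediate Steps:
$q = -90$ ($q = - 5 \left(16 + 2\right) = \left(-5\right) 18 = -90$)
$y = -252$ ($y = -500 + 248 = -252$)
$y q = \left(-252\right) \left(-90\right) = 22680$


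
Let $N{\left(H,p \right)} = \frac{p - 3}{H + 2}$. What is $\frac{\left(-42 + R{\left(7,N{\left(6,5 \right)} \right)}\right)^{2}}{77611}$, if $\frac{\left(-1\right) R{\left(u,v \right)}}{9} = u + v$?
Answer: $\frac{184041}{1241776} \approx 0.14821$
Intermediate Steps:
$N{\left(H,p \right)} = \frac{-3 + p}{2 + H}$
$R{\left(u,v \right)} = - 9 u - 9 v$ ($R{\left(u,v \right)} = - 9 \left(u + v\right) = - 9 u - 9 v$)
$\frac{\left(-42 + R{\left(7,N{\left(6,5 \right)} \right)}\right)^{2}}{77611} = \frac{\left(-42 - \left(63 + 9 \frac{-3 + 5}{2 + 6}\right)\right)^{2}}{77611} = \left(-42 - \left(63 + 9 \cdot \frac{1}{8} \cdot 2\right)\right)^{2} \cdot \frac{1}{77611} = \left(-42 - \frac{261}{4}\right)^{2} \cdot \frac{1}{77611} = \left(- \frac{429}{4}\right)^{2} \cdot \frac{1}{77611} = \frac{184041}{16} \cdot \frac{1}{77611} = \frac{184041}{1241776}$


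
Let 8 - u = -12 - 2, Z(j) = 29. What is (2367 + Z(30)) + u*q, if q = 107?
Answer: 4750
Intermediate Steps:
u = 22 (u = 8 - (-12 - 2) = 8 - 1*(-14) = 8 + 14 = 22)
(2367 + Z(30)) + u*q = (2367 + 29) + 22*107 = 2396 + 2354 = 4750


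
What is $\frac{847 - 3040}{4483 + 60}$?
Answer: $- \frac{2193}{4543} \approx -0.48272$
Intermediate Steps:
$\frac{847 - 3040}{4483 + 60} = - \frac{2193}{4543}$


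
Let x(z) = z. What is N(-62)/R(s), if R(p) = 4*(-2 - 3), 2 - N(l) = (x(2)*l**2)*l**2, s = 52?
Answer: 2955267/2 ≈ 1.4776e+6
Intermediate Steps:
N(l) = 2 - 2*l**4 (N(l) = 2 - 2*l**2*l**2 = 2 - 2*l**4)
R(p) = -20 (R(p) = 4*(-5) = -20)
N(-62)/R(s) = (2 - 2*(-62)**4)/(-20) = (2 - 2*14776336)*(-1/20) = (2 - 29552672)*(-1/20) = -29552670*(-1/20) = 2955267/2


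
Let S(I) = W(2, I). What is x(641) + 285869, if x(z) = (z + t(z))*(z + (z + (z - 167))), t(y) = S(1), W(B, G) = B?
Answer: 1414977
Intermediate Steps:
S(I) = 2
t(y) = 2
x(z) = (-167 + 3*z)*(2 + z) (x(z) = (z + 2)*(z + (z + (z - 167))) = (2 + z)*(z + (z + (-167 + z))) = (2 + z)*(z + (-167 + 2*z)) = (2 + z)*(-167 + 3*z) = (-167 + 3*z)*(2 + z))
x(641) + 285869 = (-334 - 161*641 + 3*641**2) + 285869 = (-334 - 103201 + 3*410881) + 285869 = (-334 - 103201 + 1232643) + 285869 = 1129108 + 285869 = 1414977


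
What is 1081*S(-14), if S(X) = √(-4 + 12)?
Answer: 2162*√2 ≈ 3057.5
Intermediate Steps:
S(X) = 2*√2 (S(X) = √8 = 2*√2)
1081*S(-14) = 1081*(2*√2) = 2162*√2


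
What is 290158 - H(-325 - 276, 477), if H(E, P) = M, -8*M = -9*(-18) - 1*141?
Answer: 2321285/8 ≈ 2.9016e+5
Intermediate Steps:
M = -21/8 (M = -(-9*(-18) - 1*141)/8 = -(162 - 141)/8 = -⅛*21 = -21/8 ≈ -2.6250)
H(E, P) = -21/8
290158 - H(-325 - 276, 477) = 290158 - 1*(-21/8) = 290158 + 21/8 = 2321285/8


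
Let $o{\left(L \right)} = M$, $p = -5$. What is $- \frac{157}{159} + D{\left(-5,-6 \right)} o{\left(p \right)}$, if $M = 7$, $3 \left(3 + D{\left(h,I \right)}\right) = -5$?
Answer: $- \frac{5351}{159} \approx -33.654$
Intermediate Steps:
$D{\left(h,I \right)} = - \frac{14}{3}$ ($D{\left(h,I \right)} = -3 + \frac{1}{3} \left(-5\right) = -3 - \frac{5}{3} = - \frac{14}{3}$)
$o{\left(L \right)} = 7$
$- \frac{157}{159} + D{\left(-5,-6 \right)} o{\left(p \right)} = - \frac{157}{159} - \frac{98}{3} = - \frac{5351}{159}$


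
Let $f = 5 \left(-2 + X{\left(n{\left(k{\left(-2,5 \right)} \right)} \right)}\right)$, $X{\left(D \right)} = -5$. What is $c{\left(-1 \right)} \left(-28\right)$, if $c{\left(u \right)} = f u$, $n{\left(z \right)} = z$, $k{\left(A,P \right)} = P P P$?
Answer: $-980$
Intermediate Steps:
$k{\left(A,P \right)} = P^{3}$ ($k{\left(A,P \right)} = P^{2} P = P^{3}$)
$f = -35$ ($f = 5 \left(-2 - 5\right) = 5 \left(-7\right) = -35$)
$c{\left(u \right)} = - 35 u$
$c{\left(-1 \right)} \left(-28\right) = \left(-35\right) \left(-1\right) \left(-28\right) = 35 \left(-28\right) = -980$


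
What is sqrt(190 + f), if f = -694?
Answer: 6*I*sqrt(14) ≈ 22.45*I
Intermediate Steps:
sqrt(190 + f) = sqrt(190 - 694) = sqrt(-504) = 6*I*sqrt(14)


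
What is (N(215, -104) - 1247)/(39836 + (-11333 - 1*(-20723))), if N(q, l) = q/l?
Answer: -129903/5119504 ≈ -0.025374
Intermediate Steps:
(N(215, -104) - 1247)/(39836 + (-11333 - 1*(-20723))) = (215/(-104) - 1247)/(39836 + (-11333 - 1*(-20723))) = (215*(-1/104) - 1247)/(39836 + (-11333 + 20723)) = (-215/104 - 1247)/(39836 + 9390) = -129903/104/49226 = -129903/104*1/49226 = -129903/5119504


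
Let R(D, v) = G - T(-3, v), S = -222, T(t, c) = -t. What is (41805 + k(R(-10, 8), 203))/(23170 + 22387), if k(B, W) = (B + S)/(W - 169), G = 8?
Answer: 1421153/1548938 ≈ 0.91750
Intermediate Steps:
R(D, v) = 5 (R(D, v) = 8 - (-1)*(-3) = 8 - 1*3 = 8 - 3 = 5)
k(B, W) = (-222 + B)/(-169 + W) (k(B, W) = (B - 222)/(W - 169) = (-222 + B)/(-169 + W))
(41805 + k(R(-10, 8), 203))/(23170 + 22387) = (41805 + (-222 + 5)/(-169 + 203))/(23170 + 22387) = (41805 - 217/34)/45557 = (41805 + (1/34)*(-217))*(1/45557) = (41805 - 217/34)*(1/45557) = (1421153/34)*(1/45557) = 1421153/1548938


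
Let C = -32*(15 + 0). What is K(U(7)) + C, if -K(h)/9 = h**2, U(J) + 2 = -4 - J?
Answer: -2001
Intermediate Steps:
U(J) = -6 - J (U(J) = -2 + (-4 - J) = -6 - J)
K(h) = -9*h**2
C = -480 (C = -32*15 = -480)
K(U(7)) + C = -9*(-6 - 1*7)**2 - 480 = -9*(-6 - 7)**2 - 480 = -9*(-13)**2 - 480 = -9*169 - 480 = -1521 - 480 = -2001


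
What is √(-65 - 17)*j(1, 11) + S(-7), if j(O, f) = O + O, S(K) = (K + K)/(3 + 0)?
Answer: -14/3 + 2*I*√82 ≈ -4.6667 + 18.111*I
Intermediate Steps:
S(K) = 2*K/3 (S(K) = (2*K)/3 = (2*K)*(⅓) = 2*K/3)
j(O, f) = 2*O
√(-65 - 17)*j(1, 11) + S(-7) = √(-65 - 17)*(2*1) + (⅔)*(-7) = √(-82)*2 - 14/3 = (I*√82)*2 - 14/3 = 2*I*√82 - 14/3 = -14/3 + 2*I*√82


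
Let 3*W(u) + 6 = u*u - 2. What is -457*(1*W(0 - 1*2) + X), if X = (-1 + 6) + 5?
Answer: -11882/3 ≈ -3960.7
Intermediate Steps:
X = 10 (X = 5 + 5 = 10)
W(u) = -8/3 + u²/3 (W(u) = -2 + (u*u - 2)/3 = -2 + (u² - 2)/3 = -2 + (-2 + u²)/3 = -2 + (-⅔ + u²/3) = -8/3 + u²/3)
-457*(1*W(0 - 1*2) + X) = -457*(1*(-8/3 + (0 - 1*2)²/3) + 10) = -457*(1*(-8/3 + (0 - 2)²/3) + 10) = -457*(1*(-8/3 + (⅓)*(-2)²) + 10) = -457*(1*(-8/3 + (⅓)*4) + 10) = -457*(1*(-8/3 + 4/3) + 10) = -457*(1*(-4/3) + 10) = -457*(-4/3 + 10) = -457*26/3 = -11882/3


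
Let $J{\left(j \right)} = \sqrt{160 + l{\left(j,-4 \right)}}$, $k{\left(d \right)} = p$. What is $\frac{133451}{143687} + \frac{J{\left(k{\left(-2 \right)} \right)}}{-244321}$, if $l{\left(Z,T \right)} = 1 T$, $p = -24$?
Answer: $\frac{133451}{143687} - \frac{2 \sqrt{39}}{244321} \approx 0.92871$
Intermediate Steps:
$l{\left(Z,T \right)} = T$
$k{\left(d \right)} = -24$
$J{\left(j \right)} = 2 \sqrt{39}$ ($J{\left(j \right)} = \sqrt{160 - 4} = \sqrt{156} = 2 \sqrt{39}$)
$\frac{133451}{143687} + \frac{J{\left(k{\left(-2 \right)} \right)}}{-244321} = \frac{133451}{143687} + \frac{2 \sqrt{39}}{-244321} = 133451 \cdot \frac{1}{143687} + 2 \sqrt{39} \left(- \frac{1}{244321}\right) = \frac{133451}{143687} - \frac{2 \sqrt{39}}{244321}$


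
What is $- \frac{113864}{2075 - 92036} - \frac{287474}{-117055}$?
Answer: $\frac{39189799034}{10530384855} \approx 3.7216$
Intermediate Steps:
$- \frac{113864}{2075 - 92036} - \frac{287474}{-117055} = - \frac{113864}{-89961} - - \frac{287474}{117055} = \left(-113864\right) \left(- \frac{1}{89961}\right) + \frac{287474}{117055} = \frac{113864}{89961} + \frac{287474}{117055} = \frac{39189799034}{10530384855}$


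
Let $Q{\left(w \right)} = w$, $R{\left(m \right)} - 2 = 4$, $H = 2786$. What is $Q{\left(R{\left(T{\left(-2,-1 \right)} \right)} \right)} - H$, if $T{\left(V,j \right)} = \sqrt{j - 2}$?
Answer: $-2780$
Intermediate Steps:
$T{\left(V,j \right)} = \sqrt{-2 + j}$
$R{\left(m \right)} = 6$ ($R{\left(m \right)} = 2 + 4 = 6$)
$Q{\left(R{\left(T{\left(-2,-1 \right)} \right)} \right)} - H = 6 - 2786 = -2780$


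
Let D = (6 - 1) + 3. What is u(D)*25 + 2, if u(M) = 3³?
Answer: 677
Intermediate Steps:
D = 8 (D = 5 + 3 = 8)
u(M) = 27
u(D)*25 + 2 = 27*25 + 2 = 675 + 2 = 677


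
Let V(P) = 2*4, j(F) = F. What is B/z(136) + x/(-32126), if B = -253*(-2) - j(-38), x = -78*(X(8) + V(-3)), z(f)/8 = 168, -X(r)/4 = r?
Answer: 233759/674646 ≈ 0.34649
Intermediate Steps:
X(r) = -4*r
V(P) = 8
z(f) = 1344 (z(f) = 8*168 = 1344)
x = 1872 (x = -78*(-4*8 + 8) = -78*(-32 + 8) = -78*(-24) = 1872)
B = 544 (B = -253*(-2) - 1*(-38) = 506 + 38 = 544)
B/z(136) + x/(-32126) = 544/1344 + 1872/(-32126) = 544*(1/1344) + 1872*(-1/32126) = 17/42 - 936/16063 = 233759/674646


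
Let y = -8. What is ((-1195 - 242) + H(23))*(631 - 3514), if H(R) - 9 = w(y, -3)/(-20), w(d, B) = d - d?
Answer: 4116924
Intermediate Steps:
w(d, B) = 0
H(R) = 9 (H(R) = 9 + 0/(-20) = 9 + 0*(-1/20) = 9 + 0 = 9)
((-1195 - 242) + H(23))*(631 - 3514) = ((-1195 - 242) + 9)*(631 - 3514) = (-1437 + 9)*(-2883) = -1428*(-2883) = 4116924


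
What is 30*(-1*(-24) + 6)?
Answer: 900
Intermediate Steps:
30*(-1*(-24) + 6) = 30*(24 + 6) = 30*30 = 900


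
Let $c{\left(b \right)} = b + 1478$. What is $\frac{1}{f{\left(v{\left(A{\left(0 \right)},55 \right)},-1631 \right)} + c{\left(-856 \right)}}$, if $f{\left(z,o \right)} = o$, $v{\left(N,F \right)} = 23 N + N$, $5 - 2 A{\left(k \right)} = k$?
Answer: $- \frac{1}{1009} \approx -0.00099108$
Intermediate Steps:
$A{\left(k \right)} = \frac{5}{2} - \frac{k}{2}$
$v{\left(N,F \right)} = 24 N$
$c{\left(b \right)} = 1478 + b$
$\frac{1}{f{\left(v{\left(A{\left(0 \right)},55 \right)},-1631 \right)} + c{\left(-856 \right)}} = \frac{1}{-1631 + \left(1478 - 856\right)} = \frac{1}{-1631 + 622} = \frac{1}{-1009} = - \frac{1}{1009}$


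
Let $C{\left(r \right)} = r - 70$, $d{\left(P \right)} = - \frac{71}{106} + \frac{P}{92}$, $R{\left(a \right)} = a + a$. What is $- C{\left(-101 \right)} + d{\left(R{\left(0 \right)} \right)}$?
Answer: $\frac{18055}{106} \approx 170.33$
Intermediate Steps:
$R{\left(a \right)} = 2 a$
$d{\left(P \right)} = - \frac{71}{106} + \frac{P}{92}$ ($d{\left(P \right)} = \left(-71\right) \frac{1}{106} + P \frac{1}{92} = - \frac{71}{106} + \frac{P}{92}$)
$C{\left(r \right)} = -70 + r$ ($C{\left(r \right)} = r - 70 = -70 + r$)
$- C{\left(-101 \right)} + d{\left(R{\left(0 \right)} \right)} = - (-70 - 101) - \left(\frac{71}{106} - \frac{2 \cdot 0}{92}\right) = \left(-1\right) \left(-171\right) + \left(- \frac{71}{106} + \frac{1}{92} \cdot 0\right) = 171 + \left(- \frac{71}{106} + 0\right) = 171 - \frac{71}{106} = \frac{18055}{106}$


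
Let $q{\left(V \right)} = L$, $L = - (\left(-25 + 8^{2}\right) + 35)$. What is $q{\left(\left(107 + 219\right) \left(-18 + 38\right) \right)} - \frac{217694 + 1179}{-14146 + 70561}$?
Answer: $- \frac{4393583}{56415} \approx -77.88$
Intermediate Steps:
$L = -74$ ($L = - (\left(-25 + 64\right) + 35) = - (39 + 35) = \left(-1\right) 74 = -74$)
$q{\left(V \right)} = -74$
$q{\left(\left(107 + 219\right) \left(-18 + 38\right) \right)} - \frac{217694 + 1179}{-14146 + 70561} = -74 - \frac{217694 + 1179}{-14146 + 70561} = -74 - \frac{218873}{56415} = - \frac{4393583}{56415}$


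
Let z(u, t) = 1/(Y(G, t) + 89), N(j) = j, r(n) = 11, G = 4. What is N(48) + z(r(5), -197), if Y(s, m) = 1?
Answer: 4321/90 ≈ 48.011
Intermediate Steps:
z(u, t) = 1/90 (z(u, t) = 1/(1 + 89) = 1/90)
N(48) + z(r(5), -197) = 48 + 1/90 = 4321/90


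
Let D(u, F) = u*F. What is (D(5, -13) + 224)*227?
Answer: 36093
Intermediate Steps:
D(u, F) = F*u
(D(5, -13) + 224)*227 = (-13*5 + 224)*227 = (-65 + 224)*227 = 159*227 = 36093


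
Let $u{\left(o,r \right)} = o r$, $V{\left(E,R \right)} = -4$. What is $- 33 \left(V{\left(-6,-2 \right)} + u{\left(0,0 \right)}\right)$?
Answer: $132$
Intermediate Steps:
$- 33 \left(V{\left(-6,-2 \right)} + u{\left(0,0 \right)}\right) = - 33 \left(-4 + 0 \cdot 0\right) = - 33 \left(-4 + 0\right) = \left(-33\right) \left(-4\right) = 132$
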